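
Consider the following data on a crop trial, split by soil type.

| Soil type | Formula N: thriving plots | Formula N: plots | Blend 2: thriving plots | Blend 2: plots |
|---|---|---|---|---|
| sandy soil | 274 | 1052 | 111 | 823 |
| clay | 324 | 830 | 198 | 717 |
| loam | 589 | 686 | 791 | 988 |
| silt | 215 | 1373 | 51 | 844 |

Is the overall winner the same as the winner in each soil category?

Yes

Sandy soil: Formula N 274/1052 = 26.0%, Blend 2 111/823 = 13.5% → Formula N
Clay: Formula N 324/830 = 39.0%, Blend 2 198/717 = 27.6% → Formula N
Loam: Formula N 589/686 = 85.9%, Blend 2 791/988 = 80.1% → Formula N
Silt: Formula N 215/1373 = 15.7%, Blend 2 51/844 = 6.0% → Formula N
Overall: Formula N 1402/3941 = 35.6%, Blend 2 1151/3372 = 34.1% → Formula N
Formula N wins overall and in every soil group — no reversal.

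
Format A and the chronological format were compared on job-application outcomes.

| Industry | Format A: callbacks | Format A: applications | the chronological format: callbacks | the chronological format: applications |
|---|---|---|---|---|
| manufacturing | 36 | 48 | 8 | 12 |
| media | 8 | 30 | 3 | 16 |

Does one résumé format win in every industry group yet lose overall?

No

Manufacturing: Format A 36/48 = 75.0%, the chronological format 8/12 = 66.7% → Format A
Media: Format A 8/30 = 26.7%, the chronological format 3/16 = 18.8% → Format A
Overall: Format A 44/78 = 56.4%, the chronological format 11/28 = 39.3% → Format A
Format A wins overall and in every industry group — no reversal.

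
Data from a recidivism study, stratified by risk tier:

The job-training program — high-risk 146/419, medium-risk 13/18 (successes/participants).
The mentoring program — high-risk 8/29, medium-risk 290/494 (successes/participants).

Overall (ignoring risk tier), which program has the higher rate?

High-risk: the job-training program 146/419 = 34.8%, the mentoring program 8/29 = 27.6% → the job-training program
Medium-risk: the job-training program 13/18 = 72.2%, the mentoring program 290/494 = 58.7% → the job-training program
Overall: the job-training program 159/437 = 36.4%, the mentoring program 298/523 = 57.0% → the mentoring program
(The job-training program wins every risk group but the mentoring program wins overall — the job-training program's participants skew toward the low-rate high-risk group.)

the mentoring program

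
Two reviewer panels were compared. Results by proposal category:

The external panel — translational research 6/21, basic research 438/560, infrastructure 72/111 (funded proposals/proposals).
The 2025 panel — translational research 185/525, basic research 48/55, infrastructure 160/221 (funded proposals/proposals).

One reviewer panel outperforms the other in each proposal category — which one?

the 2025 panel

Translational research: the external panel 6/21 = 28.6%, the 2025 panel 185/525 = 35.2% → the 2025 panel
Basic research: the external panel 438/560 = 78.2%, the 2025 panel 48/55 = 87.3% → the 2025 panel
Infrastructure: the external panel 72/111 = 64.9%, the 2025 panel 160/221 = 72.4% → the 2025 panel
The 2025 panel has the higher rate in all 3 groups.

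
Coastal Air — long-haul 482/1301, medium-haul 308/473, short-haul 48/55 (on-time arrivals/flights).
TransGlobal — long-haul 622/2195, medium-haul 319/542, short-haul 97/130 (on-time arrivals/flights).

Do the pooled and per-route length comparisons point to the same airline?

Yes

Long-haul: Coastal Air 482/1301 = 37.0%, TransGlobal 622/2195 = 28.3% → Coastal Air
Medium-haul: Coastal Air 308/473 = 65.1%, TransGlobal 319/542 = 58.9% → Coastal Air
Short-haul: Coastal Air 48/55 = 87.3%, TransGlobal 97/130 = 74.6% → Coastal Air
Overall: Coastal Air 838/1829 = 45.8%, TransGlobal 1038/2867 = 36.2% → Coastal Air
Coastal Air wins overall and in every route group — no reversal.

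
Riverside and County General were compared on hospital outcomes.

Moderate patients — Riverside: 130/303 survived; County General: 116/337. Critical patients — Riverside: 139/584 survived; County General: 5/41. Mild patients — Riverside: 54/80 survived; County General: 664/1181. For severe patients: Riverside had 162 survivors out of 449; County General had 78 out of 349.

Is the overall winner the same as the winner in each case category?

Moderate: Riverside 130/303 = 42.9%, County General 116/337 = 34.4% → Riverside
Critical: Riverside 139/584 = 23.8%, County General 5/41 = 12.2% → Riverside
Mild: Riverside 54/80 = 67.5%, County General 664/1181 = 56.2% → Riverside
Severe: Riverside 162/449 = 36.1%, County General 78/349 = 22.3% → Riverside
Overall: Riverside 485/1416 = 34.3%, County General 863/1908 = 45.2% → County General
Riverside wins each case group but County General wins overall — the comparison reverses. Riverside's patients skew toward critical, which has a lower base rate.

No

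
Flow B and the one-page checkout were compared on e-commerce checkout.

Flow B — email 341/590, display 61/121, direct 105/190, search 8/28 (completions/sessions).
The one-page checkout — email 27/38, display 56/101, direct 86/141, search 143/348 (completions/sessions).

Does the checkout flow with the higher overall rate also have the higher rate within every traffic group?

No

Email: Flow B 341/590 = 57.8%, the one-page checkout 27/38 = 71.1% → the one-page checkout
Display: Flow B 61/121 = 50.4%, the one-page checkout 56/101 = 55.4% → the one-page checkout
Direct: Flow B 105/190 = 55.3%, the one-page checkout 86/141 = 61.0% → the one-page checkout
Search: Flow B 8/28 = 28.6%, the one-page checkout 143/348 = 41.1% → the one-page checkout
Overall: Flow B 515/929 = 55.4%, the one-page checkout 312/628 = 49.7% → Flow B
The one-page checkout wins each traffic group but Flow B wins overall — the comparison reverses. The one-page checkout's sessions skew toward search, which has a lower base rate.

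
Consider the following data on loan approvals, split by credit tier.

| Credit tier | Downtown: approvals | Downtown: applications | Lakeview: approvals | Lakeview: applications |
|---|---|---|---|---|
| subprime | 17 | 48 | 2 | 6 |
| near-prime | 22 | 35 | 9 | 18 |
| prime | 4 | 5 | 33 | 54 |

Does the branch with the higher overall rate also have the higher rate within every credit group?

Subprime: Downtown 17/48 = 35.4%, Lakeview 2/6 = 33.3% → Downtown
Near-prime: Downtown 22/35 = 62.9%, Lakeview 9/18 = 50.0% → Downtown
Prime: Downtown 4/5 = 80.0%, Lakeview 33/54 = 61.1% → Downtown
Overall: Downtown 43/88 = 48.9%, Lakeview 44/78 = 56.4% → Lakeview
Downtown wins each credit group but Lakeview wins overall — the comparison reverses. Downtown's applications skew toward subprime, which has a lower base rate.

No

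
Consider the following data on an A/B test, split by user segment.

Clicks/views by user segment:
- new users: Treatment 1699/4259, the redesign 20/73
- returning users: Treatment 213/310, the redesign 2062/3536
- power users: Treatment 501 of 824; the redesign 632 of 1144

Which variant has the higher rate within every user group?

New users: Treatment 1699/4259 = 39.9%, the redesign 20/73 = 27.4% → Treatment
Returning users: Treatment 213/310 = 68.7%, the redesign 2062/3536 = 58.3% → Treatment
Power users: Treatment 501/824 = 60.8%, the redesign 632/1144 = 55.2% → Treatment
Treatment has the higher rate in all 3 groups.

Treatment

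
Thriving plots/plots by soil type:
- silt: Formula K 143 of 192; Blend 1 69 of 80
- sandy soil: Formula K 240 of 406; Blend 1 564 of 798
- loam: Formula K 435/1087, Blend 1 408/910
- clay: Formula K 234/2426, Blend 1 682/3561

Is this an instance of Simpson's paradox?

Silt: Formula K 143/192 = 74.5%, Blend 1 69/80 = 86.2% → Blend 1
Sandy soil: Formula K 240/406 = 59.1%, Blend 1 564/798 = 70.7% → Blend 1
Loam: Formula K 435/1087 = 40.0%, Blend 1 408/910 = 44.8% → Blend 1
Clay: Formula K 234/2426 = 9.6%, Blend 1 682/3561 = 19.2% → Blend 1
Overall: Formula K 1052/4111 = 25.6%, Blend 1 1723/5349 = 32.2% → Blend 1
Blend 1 wins overall and in every soil group — no reversal.

No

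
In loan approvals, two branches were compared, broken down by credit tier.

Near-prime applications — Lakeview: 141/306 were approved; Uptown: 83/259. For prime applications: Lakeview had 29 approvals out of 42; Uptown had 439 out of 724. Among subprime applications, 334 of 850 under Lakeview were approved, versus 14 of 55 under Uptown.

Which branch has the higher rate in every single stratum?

Near-prime: Lakeview 141/306 = 46.1%, Uptown 83/259 = 32.0% → Lakeview
Prime: Lakeview 29/42 = 69.0%, Uptown 439/724 = 60.6% → Lakeview
Subprime: Lakeview 334/850 = 39.3%, Uptown 14/55 = 25.5% → Lakeview
Lakeview has the higher rate in all 3 groups.

Lakeview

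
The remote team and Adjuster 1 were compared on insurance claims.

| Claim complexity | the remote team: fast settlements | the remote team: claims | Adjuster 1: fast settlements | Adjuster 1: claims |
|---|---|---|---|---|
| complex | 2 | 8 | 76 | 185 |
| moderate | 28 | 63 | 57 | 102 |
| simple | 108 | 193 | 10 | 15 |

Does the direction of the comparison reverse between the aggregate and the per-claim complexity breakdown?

Complex: the remote team 2/8 = 25.0%, Adjuster 1 76/185 = 41.1% → Adjuster 1
Moderate: the remote team 28/63 = 44.4%, Adjuster 1 57/102 = 55.9% → Adjuster 1
Simple: the remote team 108/193 = 56.0%, Adjuster 1 10/15 = 66.7% → Adjuster 1
Overall: the remote team 138/264 = 52.3%, Adjuster 1 143/302 = 47.4% → the remote team
Adjuster 1 wins each claim group but the remote team wins overall — the comparison reverses. Adjuster 1's claims skew toward complex, which has a lower base rate.

Yes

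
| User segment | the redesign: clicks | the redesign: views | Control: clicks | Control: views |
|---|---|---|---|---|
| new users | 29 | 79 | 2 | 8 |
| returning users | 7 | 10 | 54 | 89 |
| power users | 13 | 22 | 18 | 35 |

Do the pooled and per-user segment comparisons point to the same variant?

New users: the redesign 29/79 = 36.7%, Control 2/8 = 25.0% → the redesign
Returning users: the redesign 7/10 = 70.0%, Control 54/89 = 60.7% → the redesign
Power users: the redesign 13/22 = 59.1%, Control 18/35 = 51.4% → the redesign
Overall: the redesign 49/111 = 44.1%, Control 74/132 = 56.1% → Control
The redesign wins each user group but Control wins overall — the comparison reverses. The redesign's views skew toward new users, which has a lower base rate.

No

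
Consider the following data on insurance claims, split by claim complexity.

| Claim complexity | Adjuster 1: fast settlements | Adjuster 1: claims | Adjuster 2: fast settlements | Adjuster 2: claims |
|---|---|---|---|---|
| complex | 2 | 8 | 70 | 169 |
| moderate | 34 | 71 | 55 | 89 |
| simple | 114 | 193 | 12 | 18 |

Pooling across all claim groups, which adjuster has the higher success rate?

Complex: Adjuster 1 2/8 = 25.0%, Adjuster 2 70/169 = 41.4% → Adjuster 2
Moderate: Adjuster 1 34/71 = 47.9%, Adjuster 2 55/89 = 61.8% → Adjuster 2
Simple: Adjuster 1 114/193 = 59.1%, Adjuster 2 12/18 = 66.7% → Adjuster 2
Overall: Adjuster 1 150/272 = 55.1%, Adjuster 2 137/276 = 49.6% → Adjuster 1
(Adjuster 2 wins every claim group but Adjuster 1 wins overall — Adjuster 2's claims skew toward the low-rate complex group.)

Adjuster 1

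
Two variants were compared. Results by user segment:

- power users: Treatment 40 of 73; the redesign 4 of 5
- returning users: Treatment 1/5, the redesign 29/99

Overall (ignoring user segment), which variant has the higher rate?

Power users: Treatment 40/73 = 54.8%, the redesign 4/5 = 80.0% → the redesign
Returning users: Treatment 1/5 = 20.0%, the redesign 29/99 = 29.3% → the redesign
Overall: Treatment 41/78 = 52.6%, the redesign 33/104 = 31.7% → Treatment
(The redesign wins every user group but Treatment wins overall — the redesign's views skew toward the low-rate returning users group.)

Treatment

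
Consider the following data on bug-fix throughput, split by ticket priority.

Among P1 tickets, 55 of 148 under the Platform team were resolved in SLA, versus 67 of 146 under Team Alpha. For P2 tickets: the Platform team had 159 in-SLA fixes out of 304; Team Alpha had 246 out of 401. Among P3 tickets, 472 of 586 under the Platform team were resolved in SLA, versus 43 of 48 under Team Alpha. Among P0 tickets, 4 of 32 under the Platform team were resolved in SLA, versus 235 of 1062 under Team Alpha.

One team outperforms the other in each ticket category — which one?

P1: the Platform team 55/148 = 37.2%, Team Alpha 67/146 = 45.9% → Team Alpha
P2: the Platform team 159/304 = 52.3%, Team Alpha 246/401 = 61.3% → Team Alpha
P3: the Platform team 472/586 = 80.5%, Team Alpha 43/48 = 89.6% → Team Alpha
P0: the Platform team 4/32 = 12.5%, Team Alpha 235/1062 = 22.1% → Team Alpha
Team Alpha has the higher rate in all 4 groups.

Team Alpha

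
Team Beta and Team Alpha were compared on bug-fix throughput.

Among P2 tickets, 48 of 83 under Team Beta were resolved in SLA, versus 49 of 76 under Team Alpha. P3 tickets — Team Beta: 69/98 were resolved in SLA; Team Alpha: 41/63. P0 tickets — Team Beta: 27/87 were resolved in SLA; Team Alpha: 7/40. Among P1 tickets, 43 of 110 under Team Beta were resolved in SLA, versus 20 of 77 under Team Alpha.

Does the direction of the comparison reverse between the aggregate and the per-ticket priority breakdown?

P2: Team Beta 48/83 = 57.8%, Team Alpha 49/76 = 64.5% → Team Alpha
P3: Team Beta 69/98 = 70.4%, Team Alpha 41/63 = 65.1% → Team Beta
P0: Team Beta 27/87 = 31.0%, Team Alpha 7/40 = 17.5% → Team Beta
P1: Team Beta 43/110 = 39.1%, Team Alpha 20/77 = 26.0% → Team Beta
Overall: Team Beta 187/378 = 49.5%, Team Alpha 117/256 = 45.7% → Team Beta
Neither sweeps: Team Beta wins 3 of 4 groups, Team Alpha wins 1. Team Beta wins overall but not every group — no Simpson reversal.

No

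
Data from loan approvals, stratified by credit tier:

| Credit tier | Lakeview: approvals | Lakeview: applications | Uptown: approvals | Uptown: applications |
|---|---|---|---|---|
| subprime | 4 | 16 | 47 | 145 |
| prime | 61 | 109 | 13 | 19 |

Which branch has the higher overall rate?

Lakeview

Subprime: Lakeview 4/16 = 25.0%, Uptown 47/145 = 32.4% → Uptown
Prime: Lakeview 61/109 = 56.0%, Uptown 13/19 = 68.4% → Uptown
Overall: Lakeview 65/125 = 52.0%, Uptown 60/164 = 36.6% → Lakeview
(Uptown wins every credit group but Lakeview wins overall — Uptown's applications skew toward the low-rate subprime group.)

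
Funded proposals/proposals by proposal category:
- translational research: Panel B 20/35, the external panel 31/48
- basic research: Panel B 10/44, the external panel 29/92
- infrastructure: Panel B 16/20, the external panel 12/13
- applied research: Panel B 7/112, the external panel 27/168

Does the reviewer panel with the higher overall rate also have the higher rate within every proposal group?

Translational research: Panel B 20/35 = 57.1%, the external panel 31/48 = 64.6% → the external panel
Basic research: Panel B 10/44 = 22.7%, the external panel 29/92 = 31.5% → the external panel
Infrastructure: Panel B 16/20 = 80.0%, the external panel 12/13 = 92.3% → the external panel
Applied research: Panel B 7/112 = 6.2%, the external panel 27/168 = 16.1% → the external panel
Overall: Panel B 53/211 = 25.1%, the external panel 99/321 = 30.8% → the external panel
The external panel wins overall and in every proposal group — no reversal.

Yes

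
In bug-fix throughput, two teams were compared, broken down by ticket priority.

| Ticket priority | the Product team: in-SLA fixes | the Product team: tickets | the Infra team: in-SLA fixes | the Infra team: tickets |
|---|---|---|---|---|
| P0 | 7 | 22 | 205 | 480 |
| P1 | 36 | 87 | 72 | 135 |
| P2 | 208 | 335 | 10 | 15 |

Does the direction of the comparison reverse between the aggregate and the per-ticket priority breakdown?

P0: the Product team 7/22 = 31.8%, the Infra team 205/480 = 42.7% → the Infra team
P1: the Product team 36/87 = 41.4%, the Infra team 72/135 = 53.3% → the Infra team
P2: the Product team 208/335 = 62.1%, the Infra team 10/15 = 66.7% → the Infra team
Overall: the Product team 251/444 = 56.5%, the Infra team 287/630 = 45.6% → the Product team
The Infra team wins each ticket group but the Product team wins overall — the comparison reverses. The Infra team's tickets skew toward P0, which has a lower base rate.

Yes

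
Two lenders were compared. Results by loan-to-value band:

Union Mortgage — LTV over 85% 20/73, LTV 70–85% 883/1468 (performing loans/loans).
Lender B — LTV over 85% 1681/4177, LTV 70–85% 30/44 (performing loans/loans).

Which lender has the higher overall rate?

Union Mortgage

LTV over 85%: Union Mortgage 20/73 = 27.4%, Lender B 1681/4177 = 40.2% → Lender B
LTV 70–85%: Union Mortgage 883/1468 = 60.1%, Lender B 30/44 = 68.2% → Lender B
Overall: Union Mortgage 903/1541 = 58.6%, Lender B 1711/4221 = 40.5% → Union Mortgage
(Lender B wins every loan-to-value group but Union Mortgage wins overall — Lender B's loans skew toward the low-rate LTV over 85% group.)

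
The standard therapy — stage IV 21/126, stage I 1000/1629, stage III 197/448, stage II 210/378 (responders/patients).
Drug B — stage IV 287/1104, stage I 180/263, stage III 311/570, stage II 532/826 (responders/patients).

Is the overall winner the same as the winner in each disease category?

No

Stage IV: the standard therapy 21/126 = 16.7%, Drug B 287/1104 = 26.0% → Drug B
Stage I: the standard therapy 1000/1629 = 61.4%, Drug B 180/263 = 68.4% → Drug B
Stage III: the standard therapy 197/448 = 44.0%, Drug B 311/570 = 54.6% → Drug B
Stage II: the standard therapy 210/378 = 55.6%, Drug B 532/826 = 64.4% → Drug B
Overall: the standard therapy 1428/2581 = 55.3%, Drug B 1310/2763 = 47.4% → the standard therapy
Drug B wins each disease group but the standard therapy wins overall — the comparison reverses. Drug B's patients skew toward stage IV, which has a lower base rate.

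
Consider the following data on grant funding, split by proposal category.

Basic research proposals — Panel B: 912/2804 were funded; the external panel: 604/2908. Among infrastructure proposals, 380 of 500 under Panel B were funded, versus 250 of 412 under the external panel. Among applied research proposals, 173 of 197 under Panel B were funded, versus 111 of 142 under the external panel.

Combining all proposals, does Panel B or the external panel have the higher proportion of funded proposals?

Basic research: Panel B 912/2804 = 32.5%, the external panel 604/2908 = 20.8% → Panel B
Infrastructure: Panel B 380/500 = 76.0%, the external panel 250/412 = 60.7% → Panel B
Applied research: Panel B 173/197 = 87.8%, the external panel 111/142 = 78.2% → Panel B
Overall: Panel B 1465/3501 = 41.8%, the external panel 965/3462 = 27.9% → Panel B

Panel B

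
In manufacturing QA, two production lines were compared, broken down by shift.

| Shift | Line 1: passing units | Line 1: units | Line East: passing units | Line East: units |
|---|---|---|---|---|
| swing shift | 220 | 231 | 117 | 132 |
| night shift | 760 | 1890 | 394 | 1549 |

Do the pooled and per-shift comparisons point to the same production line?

Swing shift: Line 1 220/231 = 95.2%, Line East 117/132 = 88.6% → Line 1
Night shift: Line 1 760/1890 = 40.2%, Line East 394/1549 = 25.4% → Line 1
Overall: Line 1 980/2121 = 46.2%, Line East 511/1681 = 30.4% → Line 1
Line 1 wins overall and in every shift group — no reversal.

Yes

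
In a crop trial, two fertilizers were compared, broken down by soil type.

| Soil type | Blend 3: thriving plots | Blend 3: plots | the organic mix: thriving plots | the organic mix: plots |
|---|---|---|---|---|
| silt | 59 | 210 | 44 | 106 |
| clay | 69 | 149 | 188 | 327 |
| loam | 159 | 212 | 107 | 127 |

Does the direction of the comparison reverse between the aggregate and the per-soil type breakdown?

No

Silt: Blend 3 59/210 = 28.1%, the organic mix 44/106 = 41.5% → the organic mix
Clay: Blend 3 69/149 = 46.3%, the organic mix 188/327 = 57.5% → the organic mix
Loam: Blend 3 159/212 = 75.0%, the organic mix 107/127 = 84.3% → the organic mix
Overall: Blend 3 287/571 = 50.3%, the organic mix 339/560 = 60.5% → the organic mix
The organic mix wins overall and in every soil group — no reversal.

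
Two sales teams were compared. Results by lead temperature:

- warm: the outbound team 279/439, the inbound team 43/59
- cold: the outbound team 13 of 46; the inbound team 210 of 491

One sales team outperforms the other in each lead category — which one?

the inbound team

Warm: the outbound team 279/439 = 63.6%, the inbound team 43/59 = 72.9% → the inbound team
Cold: the outbound team 13/46 = 28.3%, the inbound team 210/491 = 42.8% → the inbound team
The inbound team has the higher rate in both groups.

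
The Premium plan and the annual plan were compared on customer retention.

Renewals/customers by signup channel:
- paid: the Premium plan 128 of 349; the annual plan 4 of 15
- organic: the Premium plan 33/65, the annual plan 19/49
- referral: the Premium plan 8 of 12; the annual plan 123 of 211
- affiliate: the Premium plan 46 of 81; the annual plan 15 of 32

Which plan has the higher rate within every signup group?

Paid: the Premium plan 128/349 = 36.7%, the annual plan 4/15 = 26.7% → the Premium plan
Organic: the Premium plan 33/65 = 50.8%, the annual plan 19/49 = 38.8% → the Premium plan
Referral: the Premium plan 8/12 = 66.7%, the annual plan 123/211 = 58.3% → the Premium plan
Affiliate: the Premium plan 46/81 = 56.8%, the annual plan 15/32 = 46.9% → the Premium plan
The Premium plan has the higher rate in all 4 groups.

the Premium plan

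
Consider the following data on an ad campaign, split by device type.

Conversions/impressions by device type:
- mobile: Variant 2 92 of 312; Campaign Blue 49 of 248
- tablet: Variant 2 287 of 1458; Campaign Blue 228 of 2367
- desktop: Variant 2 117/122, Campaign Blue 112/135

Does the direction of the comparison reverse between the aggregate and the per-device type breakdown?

No

Mobile: Variant 2 92/312 = 29.5%, Campaign Blue 49/248 = 19.8% → Variant 2
Tablet: Variant 2 287/1458 = 19.7%, Campaign Blue 228/2367 = 9.6% → Variant 2
Desktop: Variant 2 117/122 = 95.9%, Campaign Blue 112/135 = 83.0% → Variant 2
Overall: Variant 2 496/1892 = 26.2%, Campaign Blue 389/2750 = 14.1% → Variant 2
Variant 2 wins overall and in every device group — no reversal.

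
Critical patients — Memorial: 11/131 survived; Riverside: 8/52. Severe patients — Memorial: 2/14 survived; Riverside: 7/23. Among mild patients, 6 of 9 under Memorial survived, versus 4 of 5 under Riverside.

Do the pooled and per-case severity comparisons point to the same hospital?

Critical: Memorial 11/131 = 8.4%, Riverside 8/52 = 15.4% → Riverside
Severe: Memorial 2/14 = 14.3%, Riverside 7/23 = 30.4% → Riverside
Mild: Memorial 6/9 = 66.7%, Riverside 4/5 = 80.0% → Riverside
Overall: Memorial 19/154 = 12.3%, Riverside 19/80 = 23.8% → Riverside
Riverside wins overall and in every case group — no reversal.

Yes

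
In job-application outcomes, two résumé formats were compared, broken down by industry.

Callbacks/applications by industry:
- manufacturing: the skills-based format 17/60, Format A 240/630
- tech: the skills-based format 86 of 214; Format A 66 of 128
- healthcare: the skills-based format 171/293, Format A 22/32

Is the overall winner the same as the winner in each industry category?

No

Manufacturing: the skills-based format 17/60 = 28.3%, Format A 240/630 = 38.1% → Format A
Tech: the skills-based format 86/214 = 40.2%, Format A 66/128 = 51.6% → Format A
Healthcare: the skills-based format 171/293 = 58.4%, Format A 22/32 = 68.8% → Format A
Overall: the skills-based format 274/567 = 48.3%, Format A 328/790 = 41.5% → the skills-based format
Format A wins each industry group but the skills-based format wins overall — the comparison reverses. Format A's applications skew toward manufacturing, which has a lower base rate.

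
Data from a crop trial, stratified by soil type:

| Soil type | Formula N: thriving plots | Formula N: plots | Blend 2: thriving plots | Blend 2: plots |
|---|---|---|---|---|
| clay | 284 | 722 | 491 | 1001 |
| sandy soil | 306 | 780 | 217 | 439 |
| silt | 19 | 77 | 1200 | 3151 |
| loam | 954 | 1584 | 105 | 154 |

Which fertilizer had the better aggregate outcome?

Formula N

Clay: Formula N 284/722 = 39.3%, Blend 2 491/1001 = 49.1% → Blend 2
Sandy soil: Formula N 306/780 = 39.2%, Blend 2 217/439 = 49.4% → Blend 2
Silt: Formula N 19/77 = 24.7%, Blend 2 1200/3151 = 38.1% → Blend 2
Loam: Formula N 954/1584 = 60.2%, Blend 2 105/154 = 68.2% → Blend 2
Overall: Formula N 1563/3163 = 49.4%, Blend 2 2013/4745 = 42.4% → Formula N
(Blend 2 wins every soil group but Formula N wins overall — Blend 2's plots skew toward the low-rate silt group.)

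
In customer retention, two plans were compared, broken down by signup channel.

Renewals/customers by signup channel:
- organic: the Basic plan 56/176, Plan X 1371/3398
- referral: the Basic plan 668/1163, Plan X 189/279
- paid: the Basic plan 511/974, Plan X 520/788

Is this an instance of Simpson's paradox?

Organic: the Basic plan 56/176 = 31.8%, Plan X 1371/3398 = 40.3% → Plan X
Referral: the Basic plan 668/1163 = 57.4%, Plan X 189/279 = 67.7% → Plan X
Paid: the Basic plan 511/974 = 52.5%, Plan X 520/788 = 66.0% → Plan X
Overall: the Basic plan 1235/2313 = 53.4%, Plan X 2080/4465 = 46.6% → the Basic plan
Plan X wins each signup group but the Basic plan wins overall — the comparison reverses. Plan X's customers skew toward organic, which has a lower base rate.

Yes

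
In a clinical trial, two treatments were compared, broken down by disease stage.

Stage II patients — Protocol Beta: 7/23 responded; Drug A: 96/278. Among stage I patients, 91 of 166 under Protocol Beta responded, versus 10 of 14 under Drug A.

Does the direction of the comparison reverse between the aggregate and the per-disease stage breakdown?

Yes

Stage II: Protocol Beta 7/23 = 30.4%, Drug A 96/278 = 34.5% → Drug A
Stage I: Protocol Beta 91/166 = 54.8%, Drug A 10/14 = 71.4% → Drug A
Overall: Protocol Beta 98/189 = 51.9%, Drug A 106/292 = 36.3% → Protocol Beta
Drug A wins each disease group but Protocol Beta wins overall — the comparison reverses. Drug A's patients skew toward stage II, which has a lower base rate.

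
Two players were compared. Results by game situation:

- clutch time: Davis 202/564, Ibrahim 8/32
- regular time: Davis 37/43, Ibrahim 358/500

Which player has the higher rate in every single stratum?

Clutch time: Davis 202/564 = 35.8%, Ibrahim 8/32 = 25.0% → Davis
Regular time: Davis 37/43 = 86.0%, Ibrahim 358/500 = 71.6% → Davis
Davis has the higher rate in both groups.

Davis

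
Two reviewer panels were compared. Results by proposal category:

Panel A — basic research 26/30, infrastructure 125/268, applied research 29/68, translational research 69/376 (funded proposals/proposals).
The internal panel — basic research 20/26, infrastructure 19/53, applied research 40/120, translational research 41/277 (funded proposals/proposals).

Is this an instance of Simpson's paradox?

Basic research: Panel A 26/30 = 86.7%, the internal panel 20/26 = 76.9% → Panel A
Infrastructure: Panel A 125/268 = 46.6%, the internal panel 19/53 = 35.8% → Panel A
Applied research: Panel A 29/68 = 42.6%, the internal panel 40/120 = 33.3% → Panel A
Translational research: Panel A 69/376 = 18.4%, the internal panel 41/277 = 14.8% → Panel A
Overall: Panel A 249/742 = 33.6%, the internal panel 120/476 = 25.2% → Panel A
Panel A wins overall and in every proposal group — no reversal.

No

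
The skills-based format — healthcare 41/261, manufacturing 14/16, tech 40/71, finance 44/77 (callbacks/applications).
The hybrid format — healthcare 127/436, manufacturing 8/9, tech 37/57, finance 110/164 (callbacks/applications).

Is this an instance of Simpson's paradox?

No

Healthcare: the skills-based format 41/261 = 15.7%, the hybrid format 127/436 = 29.1% → the hybrid format
Manufacturing: the skills-based format 14/16 = 87.5%, the hybrid format 8/9 = 88.9% → the hybrid format
Tech: the skills-based format 40/71 = 56.3%, the hybrid format 37/57 = 64.9% → the hybrid format
Finance: the skills-based format 44/77 = 57.1%, the hybrid format 110/164 = 67.1% → the hybrid format
Overall: the skills-based format 139/425 = 32.7%, the hybrid format 282/666 = 42.3% → the hybrid format
The hybrid format wins overall and in every industry group — no reversal.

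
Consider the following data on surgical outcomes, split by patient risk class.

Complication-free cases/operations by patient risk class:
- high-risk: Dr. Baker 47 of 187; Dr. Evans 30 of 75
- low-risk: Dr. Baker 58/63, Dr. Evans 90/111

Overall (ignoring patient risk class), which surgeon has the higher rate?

High-risk: Dr. Baker 47/187 = 25.1%, Dr. Evans 30/75 = 40.0% → Dr. Evans
Low-risk: Dr. Baker 58/63 = 92.1%, Dr. Evans 90/111 = 81.1% → Dr. Baker
Overall: Dr. Baker 105/250 = 42.0%, Dr. Evans 120/186 = 64.5% → Dr. Evans
(Neither sweeps every patient risk group, but Dr. Evans has the higher pooled rate.)

Dr. Evans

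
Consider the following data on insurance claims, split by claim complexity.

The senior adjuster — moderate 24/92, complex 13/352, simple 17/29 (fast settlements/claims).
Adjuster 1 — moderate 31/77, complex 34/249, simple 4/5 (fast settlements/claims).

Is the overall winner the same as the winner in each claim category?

Yes

Moderate: the senior adjuster 24/92 = 26.1%, Adjuster 1 31/77 = 40.3% → Adjuster 1
Complex: the senior adjuster 13/352 = 3.7%, Adjuster 1 34/249 = 13.7% → Adjuster 1
Simple: the senior adjuster 17/29 = 58.6%, Adjuster 1 4/5 = 80.0% → Adjuster 1
Overall: the senior adjuster 54/473 = 11.4%, Adjuster 1 69/331 = 20.8% → Adjuster 1
Adjuster 1 wins overall and in every claim group — no reversal.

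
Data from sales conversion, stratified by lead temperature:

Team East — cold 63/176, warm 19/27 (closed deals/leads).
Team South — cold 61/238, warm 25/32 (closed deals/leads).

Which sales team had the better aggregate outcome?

Cold: Team East 63/176 = 35.8%, Team South 61/238 = 25.6% → Team East
Warm: Team East 19/27 = 70.4%, Team South 25/32 = 78.1% → Team South
Overall: Team East 82/203 = 40.4%, Team South 86/270 = 31.9% → Team East
(Neither sweeps every lead group, but Team East has the higher pooled rate.)

Team East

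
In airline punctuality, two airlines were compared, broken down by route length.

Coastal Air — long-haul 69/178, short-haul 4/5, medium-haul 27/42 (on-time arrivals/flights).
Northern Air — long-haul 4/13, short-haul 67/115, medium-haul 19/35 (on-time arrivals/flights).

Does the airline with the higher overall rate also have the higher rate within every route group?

No

Long-haul: Coastal Air 69/178 = 38.8%, Northern Air 4/13 = 30.8% → Coastal Air
Short-haul: Coastal Air 4/5 = 80.0%, Northern Air 67/115 = 58.3% → Coastal Air
Medium-haul: Coastal Air 27/42 = 64.3%, Northern Air 19/35 = 54.3% → Coastal Air
Overall: Coastal Air 100/225 = 44.4%, Northern Air 90/163 = 55.2% → Northern Air
Coastal Air wins each route group but Northern Air wins overall — the comparison reverses. Coastal Air's flights skew toward long-haul, which has a lower base rate.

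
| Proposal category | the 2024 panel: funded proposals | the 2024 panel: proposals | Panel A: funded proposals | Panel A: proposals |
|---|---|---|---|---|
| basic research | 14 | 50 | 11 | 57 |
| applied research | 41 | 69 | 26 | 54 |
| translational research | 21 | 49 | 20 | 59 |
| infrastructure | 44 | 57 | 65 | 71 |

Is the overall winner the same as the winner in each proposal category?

Basic research: the 2024 panel 14/50 = 28.0%, Panel A 11/57 = 19.3% → the 2024 panel
Applied research: the 2024 panel 41/69 = 59.4%, Panel A 26/54 = 48.1% → the 2024 panel
Translational research: the 2024 panel 21/49 = 42.9%, Panel A 20/59 = 33.9% → the 2024 panel
Infrastructure: the 2024 panel 44/57 = 77.2%, Panel A 65/71 = 91.5% → Panel A
Overall: the 2024 panel 120/225 = 53.3%, Panel A 122/241 = 50.6% → the 2024 panel
Neither sweeps: the 2024 panel wins 3 of 4 groups, Panel A wins 1. The 2024 panel wins overall but not every group — no Simpson reversal.

No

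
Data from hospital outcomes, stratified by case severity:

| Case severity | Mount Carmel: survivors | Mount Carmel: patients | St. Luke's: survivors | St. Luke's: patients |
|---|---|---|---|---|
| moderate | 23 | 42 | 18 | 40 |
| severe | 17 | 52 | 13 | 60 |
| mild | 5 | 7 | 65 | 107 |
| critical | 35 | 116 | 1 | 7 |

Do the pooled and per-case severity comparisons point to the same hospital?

Moderate: Mount Carmel 23/42 = 54.8%, St. Luke's 18/40 = 45.0% → Mount Carmel
Severe: Mount Carmel 17/52 = 32.7%, St. Luke's 13/60 = 21.7% → Mount Carmel
Mild: Mount Carmel 5/7 = 71.4%, St. Luke's 65/107 = 60.7% → Mount Carmel
Critical: Mount Carmel 35/116 = 30.2%, St. Luke's 1/7 = 14.3% → Mount Carmel
Overall: Mount Carmel 80/217 = 36.9%, St. Luke's 97/214 = 45.3% → St. Luke's
Mount Carmel wins each case group but St. Luke's wins overall — the comparison reverses. Mount Carmel's patients skew toward critical, which has a lower base rate.

No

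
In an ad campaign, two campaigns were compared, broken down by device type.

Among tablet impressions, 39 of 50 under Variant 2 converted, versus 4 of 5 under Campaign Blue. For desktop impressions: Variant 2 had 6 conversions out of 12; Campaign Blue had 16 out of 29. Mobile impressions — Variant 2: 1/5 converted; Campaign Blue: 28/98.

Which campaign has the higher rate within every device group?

Campaign Blue

Tablet: Variant 2 39/50 = 78.0%, Campaign Blue 4/5 = 80.0% → Campaign Blue
Desktop: Variant 2 6/12 = 50.0%, Campaign Blue 16/29 = 55.2% → Campaign Blue
Mobile: Variant 2 1/5 = 20.0%, Campaign Blue 28/98 = 28.6% → Campaign Blue
Campaign Blue has the higher rate in all 3 groups.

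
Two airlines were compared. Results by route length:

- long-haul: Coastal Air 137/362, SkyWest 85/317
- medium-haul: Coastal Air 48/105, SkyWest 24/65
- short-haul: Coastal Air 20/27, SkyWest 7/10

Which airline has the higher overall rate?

Coastal Air

Long-haul: Coastal Air 137/362 = 37.8%, SkyWest 85/317 = 26.8% → Coastal Air
Medium-haul: Coastal Air 48/105 = 45.7%, SkyWest 24/65 = 36.9% → Coastal Air
Short-haul: Coastal Air 20/27 = 74.1%, SkyWest 7/10 = 70.0% → Coastal Air
Overall: Coastal Air 205/494 = 41.5%, SkyWest 116/392 = 29.6% → Coastal Air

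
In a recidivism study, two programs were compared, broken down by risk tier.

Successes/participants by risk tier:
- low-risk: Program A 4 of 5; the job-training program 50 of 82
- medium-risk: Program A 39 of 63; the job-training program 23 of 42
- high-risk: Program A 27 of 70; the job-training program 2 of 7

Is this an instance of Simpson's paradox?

Yes

Low-risk: Program A 4/5 = 80.0%, the job-training program 50/82 = 61.0% → Program A
Medium-risk: Program A 39/63 = 61.9%, the job-training program 23/42 = 54.8% → Program A
High-risk: Program A 27/70 = 38.6%, the job-training program 2/7 = 28.6% → Program A
Overall: Program A 70/138 = 50.7%, the job-training program 75/131 = 57.3% → the job-training program
Program A wins each risk group but the job-training program wins overall — the comparison reverses. Program A's participants skew toward high-risk, which has a lower base rate.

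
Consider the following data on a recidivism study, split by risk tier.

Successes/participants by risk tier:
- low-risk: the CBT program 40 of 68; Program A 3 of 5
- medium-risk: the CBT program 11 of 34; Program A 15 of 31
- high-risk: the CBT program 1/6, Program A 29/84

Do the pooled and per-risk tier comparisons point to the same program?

Low-risk: the CBT program 40/68 = 58.8%, Program A 3/5 = 60.0% → Program A
Medium-risk: the CBT program 11/34 = 32.4%, Program A 15/31 = 48.4% → Program A
High-risk: the CBT program 1/6 = 16.7%, Program A 29/84 = 34.5% → Program A
Overall: the CBT program 52/108 = 48.1%, Program A 47/120 = 39.2% → the CBT program
Program A wins each risk group but the CBT program wins overall — the comparison reverses. Program A's participants skew toward high-risk, which has a lower base rate.

No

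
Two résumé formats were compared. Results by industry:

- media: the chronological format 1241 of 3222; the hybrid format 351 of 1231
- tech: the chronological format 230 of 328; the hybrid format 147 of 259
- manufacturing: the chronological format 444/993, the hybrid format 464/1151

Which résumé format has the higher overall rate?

Media: the chronological format 1241/3222 = 38.5%, the hybrid format 351/1231 = 28.5% → the chronological format
Tech: the chronological format 230/328 = 70.1%, the hybrid format 147/259 = 56.8% → the chronological format
Manufacturing: the chronological format 444/993 = 44.7%, the hybrid format 464/1151 = 40.3% → the chronological format
Overall: the chronological format 1915/4543 = 42.2%, the hybrid format 962/2641 = 36.4% → the chronological format

the chronological format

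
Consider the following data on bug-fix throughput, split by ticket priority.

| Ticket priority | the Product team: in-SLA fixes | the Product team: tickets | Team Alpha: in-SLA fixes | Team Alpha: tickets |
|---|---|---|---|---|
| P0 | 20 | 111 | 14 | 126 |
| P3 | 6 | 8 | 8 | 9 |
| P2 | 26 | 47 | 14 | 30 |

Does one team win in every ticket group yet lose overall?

No

P0: the Product team 20/111 = 18.0%, Team Alpha 14/126 = 11.1% → the Product team
P3: the Product team 6/8 = 75.0%, Team Alpha 8/9 = 88.9% → Team Alpha
P2: the Product team 26/47 = 55.3%, Team Alpha 14/30 = 46.7% → the Product team
Overall: the Product team 52/166 = 31.3%, Team Alpha 36/165 = 21.8% → the Product team
Neither sweeps: the Product team wins 2 of 3 groups, Team Alpha wins 1. The Product team wins overall but not every group — no Simpson reversal.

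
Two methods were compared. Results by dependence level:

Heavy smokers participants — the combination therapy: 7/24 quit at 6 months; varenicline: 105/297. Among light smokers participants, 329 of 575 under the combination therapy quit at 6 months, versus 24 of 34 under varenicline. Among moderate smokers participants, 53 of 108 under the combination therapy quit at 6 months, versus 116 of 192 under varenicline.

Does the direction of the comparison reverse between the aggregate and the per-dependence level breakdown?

Yes

Heavy smokers: the combination therapy 7/24 = 29.2%, varenicline 105/297 = 35.4% → varenicline
Light smokers: the combination therapy 329/575 = 57.2%, varenicline 24/34 = 70.6% → varenicline
Moderate smokers: the combination therapy 53/108 = 49.1%, varenicline 116/192 = 60.4% → varenicline
Overall: the combination therapy 389/707 = 55.0%, varenicline 245/523 = 46.8% → the combination therapy
Varenicline wins each dependence group but the combination therapy wins overall — the comparison reverses. Varenicline's participants skew toward heavy smokers, which has a lower base rate.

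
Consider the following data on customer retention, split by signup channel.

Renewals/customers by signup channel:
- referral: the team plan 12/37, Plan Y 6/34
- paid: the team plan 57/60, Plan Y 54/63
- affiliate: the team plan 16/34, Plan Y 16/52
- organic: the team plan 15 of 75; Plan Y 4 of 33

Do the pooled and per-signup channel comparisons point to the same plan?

Yes

Referral: the team plan 12/37 = 32.4%, Plan Y 6/34 = 17.6% → the team plan
Paid: the team plan 57/60 = 95.0%, Plan Y 54/63 = 85.7% → the team plan
Affiliate: the team plan 16/34 = 47.1%, Plan Y 16/52 = 30.8% → the team plan
Organic: the team plan 15/75 = 20.0%, Plan Y 4/33 = 12.1% → the team plan
Overall: the team plan 100/206 = 48.5%, Plan Y 80/182 = 44.0% → the team plan
The team plan wins overall and in every signup group — no reversal.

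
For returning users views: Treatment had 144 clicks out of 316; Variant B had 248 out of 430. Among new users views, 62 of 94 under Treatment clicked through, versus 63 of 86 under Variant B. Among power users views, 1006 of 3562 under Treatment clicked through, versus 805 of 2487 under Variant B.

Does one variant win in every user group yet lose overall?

Returning users: Treatment 144/316 = 45.6%, Variant B 248/430 = 57.7% → Variant B
New users: Treatment 62/94 = 66.0%, Variant B 63/86 = 73.3% → Variant B
Power users: Treatment 1006/3562 = 28.2%, Variant B 805/2487 = 32.4% → Variant B
Overall: Treatment 1212/3972 = 30.5%, Variant B 1116/3003 = 37.2% → Variant B
Variant B wins overall and in every user group — no reversal.

No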